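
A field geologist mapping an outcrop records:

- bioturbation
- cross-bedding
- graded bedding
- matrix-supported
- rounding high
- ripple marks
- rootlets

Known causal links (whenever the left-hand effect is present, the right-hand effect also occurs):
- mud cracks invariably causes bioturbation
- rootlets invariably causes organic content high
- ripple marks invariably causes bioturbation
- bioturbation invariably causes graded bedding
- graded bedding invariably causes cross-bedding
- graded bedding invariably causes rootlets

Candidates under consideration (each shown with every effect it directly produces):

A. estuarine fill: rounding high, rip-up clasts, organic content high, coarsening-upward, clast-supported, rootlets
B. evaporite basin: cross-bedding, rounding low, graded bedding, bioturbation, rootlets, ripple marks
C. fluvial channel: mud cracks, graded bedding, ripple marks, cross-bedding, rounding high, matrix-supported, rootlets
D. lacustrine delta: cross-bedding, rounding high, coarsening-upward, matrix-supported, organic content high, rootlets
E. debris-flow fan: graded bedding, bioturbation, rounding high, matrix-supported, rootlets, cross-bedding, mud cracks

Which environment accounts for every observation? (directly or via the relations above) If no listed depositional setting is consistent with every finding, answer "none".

C

For each candidate, compare predicted effects to what was observed:
(A) estuarine fill — bioturbation ✗; cross-bedding ✗; graded bedding ✗; matrix-supported ✗; rounding high ✓; ripple marks ✗; rootlets ✓
(B) evaporite basin — bioturbation ✓; cross-bedding ✓; graded bedding ✓; matrix-supported ✗; rounding high ✗; ripple marks ✓; rootlets ✓
(C) fluvial channel — accounts for every observation (bioturbation via ripple marks → bioturbation)
(D) lacustrine delta — does not account for bioturbation, graded bedding, ripple marks
(E) debris-flow fan — does not account for ripple marks
(C) alone accounts for all the evidence.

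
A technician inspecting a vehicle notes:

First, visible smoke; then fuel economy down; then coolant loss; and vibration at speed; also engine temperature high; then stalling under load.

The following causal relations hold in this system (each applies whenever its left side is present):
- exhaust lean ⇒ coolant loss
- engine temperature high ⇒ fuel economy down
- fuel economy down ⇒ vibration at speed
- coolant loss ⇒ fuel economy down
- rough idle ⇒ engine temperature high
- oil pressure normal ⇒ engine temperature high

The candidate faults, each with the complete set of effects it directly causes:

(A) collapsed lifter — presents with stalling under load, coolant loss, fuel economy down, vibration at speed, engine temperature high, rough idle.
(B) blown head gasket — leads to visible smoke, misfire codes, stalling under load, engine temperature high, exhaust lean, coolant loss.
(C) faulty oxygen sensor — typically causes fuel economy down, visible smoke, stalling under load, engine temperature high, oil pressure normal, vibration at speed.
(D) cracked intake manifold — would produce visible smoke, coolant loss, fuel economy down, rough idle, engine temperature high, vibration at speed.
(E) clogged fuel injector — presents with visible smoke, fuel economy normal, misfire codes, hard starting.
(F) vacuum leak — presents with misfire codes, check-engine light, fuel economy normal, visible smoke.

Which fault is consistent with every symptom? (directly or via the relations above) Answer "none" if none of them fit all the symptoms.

B

Testing each hypothesis:
(A) collapsed lifter — visible smoke NO; fuel economy down yes; coolant loss yes; vibration at speed yes; engine temperature high yes; stalling under load yes
(B) blown head gasket — visible smoke yes; fuel economy down yes (through engine temperature high → fuel economy down); coolant loss yes; vibration at speed yes (through engine temperature high → fuel economy down → vibration at speed); engine temperature high yes; stalling under load yes
(C) faulty oxygen sensor — does not account for coolant loss
(D) cracked intake manifold — visible smoke yes; fuel economy down yes; coolant loss yes; vibration at speed yes; engine temperature high yes; stalling under load NO
(E) clogged fuel injector — fails on fuel economy down, coolant loss, vibration at speed, engine temperature high, stalling under load (predicts fuel economy normal, not fuel economy down)
(F) vacuum leak — fails on fuel economy down, coolant loss, vibration at speed, engine temperature high, stalling under load (predicts fuel economy normal, not fuel economy down)
(B) alone accounts for all the evidence.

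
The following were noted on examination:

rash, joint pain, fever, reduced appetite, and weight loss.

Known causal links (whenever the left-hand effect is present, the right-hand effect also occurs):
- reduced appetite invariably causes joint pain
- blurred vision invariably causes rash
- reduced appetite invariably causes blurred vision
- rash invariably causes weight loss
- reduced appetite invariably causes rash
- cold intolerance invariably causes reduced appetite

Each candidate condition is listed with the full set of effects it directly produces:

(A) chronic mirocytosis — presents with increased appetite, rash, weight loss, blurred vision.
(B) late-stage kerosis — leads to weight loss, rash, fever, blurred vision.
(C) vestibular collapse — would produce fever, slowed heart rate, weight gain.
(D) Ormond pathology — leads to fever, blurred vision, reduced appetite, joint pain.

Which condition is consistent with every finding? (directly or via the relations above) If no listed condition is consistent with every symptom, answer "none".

D

Per-candidate check:
(A) chronic mirocytosis — fails on joint pain, fever, reduced appetite (predicts increased appetite, not reduced appetite)
(B) late-stage kerosis — rash ✓; joint pain ✗; fever ✓; reduced appetite ✗; weight loss ✓
(C) vestibular collapse — rash ✗; joint pain ✗; fever ✓; reduced appetite ✗; weight loss ✗
(D) Ormond pathology — rash ✓ (by reduced appetite → rash); joint pain ✓; fever ✓; reduced appetite ✓; weight loss ✓ (by reduced appetite → rash → weight loss)
Only (D) is consistent with every observation.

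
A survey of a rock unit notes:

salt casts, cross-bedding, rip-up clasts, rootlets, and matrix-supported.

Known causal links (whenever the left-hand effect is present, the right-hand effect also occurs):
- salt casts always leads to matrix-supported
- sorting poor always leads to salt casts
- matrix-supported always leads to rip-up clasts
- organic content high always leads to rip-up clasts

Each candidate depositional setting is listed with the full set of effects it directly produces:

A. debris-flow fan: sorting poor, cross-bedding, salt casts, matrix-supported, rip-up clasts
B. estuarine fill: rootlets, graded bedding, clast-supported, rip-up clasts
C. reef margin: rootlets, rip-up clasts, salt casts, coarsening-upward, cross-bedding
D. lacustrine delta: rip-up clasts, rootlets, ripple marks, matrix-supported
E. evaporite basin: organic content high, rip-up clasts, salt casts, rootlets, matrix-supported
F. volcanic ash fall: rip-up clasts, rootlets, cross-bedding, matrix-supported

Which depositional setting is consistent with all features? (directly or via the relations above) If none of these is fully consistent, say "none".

For each candidate, compare predicted effects to what was observed:
(A) debris-flow fan — salt casts yes; cross-bedding yes; rip-up clasts yes; rootlets NO; matrix-supported yes
(B) estuarine fill — salt casts NO; cross-bedding NO; rip-up clasts yes; rootlets yes; matrix-supported NO
(C) reef margin — salt casts yes; cross-bedding yes; rip-up clasts yes; rootlets yes; matrix-supported yes (by salt casts → matrix-supported)
(D) lacustrine delta — salt casts NO; cross-bedding NO; rip-up clasts yes; rootlets yes; matrix-supported yes
(E) evaporite basin — salt casts yes; cross-bedding NO; rip-up clasts yes; rootlets yes; matrix-supported yes
(F) volcanic ash fall — salt casts NO; cross-bedding yes; rip-up clasts yes; rootlets yes; matrix-supported yes
(C) is the only candidate with no mismatches.

C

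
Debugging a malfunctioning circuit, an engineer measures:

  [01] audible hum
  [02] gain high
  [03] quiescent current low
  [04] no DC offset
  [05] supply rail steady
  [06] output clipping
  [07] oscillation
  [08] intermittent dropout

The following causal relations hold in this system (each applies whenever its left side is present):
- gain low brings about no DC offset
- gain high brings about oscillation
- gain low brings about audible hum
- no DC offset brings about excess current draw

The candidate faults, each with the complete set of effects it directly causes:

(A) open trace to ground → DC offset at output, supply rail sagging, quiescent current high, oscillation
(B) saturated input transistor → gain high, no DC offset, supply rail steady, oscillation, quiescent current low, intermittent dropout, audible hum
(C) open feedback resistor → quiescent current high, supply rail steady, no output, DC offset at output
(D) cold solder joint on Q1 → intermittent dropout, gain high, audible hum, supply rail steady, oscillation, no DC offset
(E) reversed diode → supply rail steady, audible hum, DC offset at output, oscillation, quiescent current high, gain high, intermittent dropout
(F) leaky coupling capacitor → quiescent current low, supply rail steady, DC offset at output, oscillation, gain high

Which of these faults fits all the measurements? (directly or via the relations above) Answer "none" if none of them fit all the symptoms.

none

Checking each candidate against the observations:
(A) open trace to ground — audible hum NO; gain high NO; quiescent current low NO; no DC offset NO; supply rail steady NO; output clipping NO; oscillation yes; intermittent dropout NO
(B) saturated input transistor — does not account for output clipping
(C) open feedback resistor — fails on audible hum, gain high, quiescent current low, no DC offset, output clipping, oscillation, intermittent dropout (predicts quiescent current high, not quiescent current low; predicts DC offset at output, not no DC offset)
(D) cold solder joint on Q1 — audible hum yes; gain high yes; quiescent current low NO; no DC offset yes; supply rail steady yes; output clipping NO; oscillation yes; intermittent dropout yes
(E) reversed diode — fails on quiescent current low, no DC offset, output clipping (predicts quiescent current high, not quiescent current low; predicts DC offset at output, not no DC offset)
(F) leaky coupling capacitor — fails on audible hum, no DC offset, output clipping, intermittent dropout (predicts DC offset at output, not no DC offset)
None of the listed candidates fits everything.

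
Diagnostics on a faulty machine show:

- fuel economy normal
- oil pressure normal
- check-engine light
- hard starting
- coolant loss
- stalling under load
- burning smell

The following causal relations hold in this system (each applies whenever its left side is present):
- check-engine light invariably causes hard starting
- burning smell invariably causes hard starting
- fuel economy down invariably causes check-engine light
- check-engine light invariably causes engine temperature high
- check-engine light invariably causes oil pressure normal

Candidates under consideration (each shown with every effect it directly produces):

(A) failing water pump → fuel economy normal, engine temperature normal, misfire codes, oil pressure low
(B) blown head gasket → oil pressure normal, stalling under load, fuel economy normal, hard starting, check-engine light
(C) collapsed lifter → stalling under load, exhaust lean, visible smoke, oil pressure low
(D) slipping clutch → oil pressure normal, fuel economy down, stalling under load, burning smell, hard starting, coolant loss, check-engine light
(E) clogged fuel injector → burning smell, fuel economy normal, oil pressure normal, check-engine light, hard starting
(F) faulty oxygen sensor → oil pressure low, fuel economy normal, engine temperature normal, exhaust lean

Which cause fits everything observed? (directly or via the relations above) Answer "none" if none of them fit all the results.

Checking each candidate against the observations:
(A) failing water pump — fuel economy normal ✓; oil pressure normal ✗; check-engine light ✗; hard starting ✗; coolant loss ✗; stalling under load ✗; burning smell ✗
(B) blown head gasket — does not account for coolant loss, burning smell
(C) collapsed lifter — fuel economy normal ✗; oil pressure normal ✗; check-engine light ✗; hard starting ✗; coolant loss ✗; stalling under load ✓; burning smell ✗
(D) slipping clutch — fuel economy normal ✗; oil pressure normal ✓; check-engine light ✓; hard starting ✓; coolant loss ✓; stalling under load ✓; burning smell ✓
(E) clogged fuel injector — does not account for coolant loss, stalling under load
(F) faulty oxygen sensor — fuel economy normal ✓; oil pressure normal ✗; check-engine light ✗; hard starting ✗; coolant loss ✗; stalling under load ✗; burning smell ✗
Every candidate fails on at least one observation.

none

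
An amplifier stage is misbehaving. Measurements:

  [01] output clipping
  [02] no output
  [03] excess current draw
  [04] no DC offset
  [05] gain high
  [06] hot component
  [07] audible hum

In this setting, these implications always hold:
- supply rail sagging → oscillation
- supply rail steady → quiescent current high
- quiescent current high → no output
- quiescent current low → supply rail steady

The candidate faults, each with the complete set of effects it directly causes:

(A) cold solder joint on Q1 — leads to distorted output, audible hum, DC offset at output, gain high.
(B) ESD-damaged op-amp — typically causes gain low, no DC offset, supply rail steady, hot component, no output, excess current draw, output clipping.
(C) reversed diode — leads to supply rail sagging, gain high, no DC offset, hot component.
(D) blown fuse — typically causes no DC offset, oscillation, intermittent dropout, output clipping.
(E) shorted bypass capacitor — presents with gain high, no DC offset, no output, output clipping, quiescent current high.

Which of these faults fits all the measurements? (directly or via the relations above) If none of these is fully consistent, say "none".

Testing each hypothesis:
(A) cold solder joint on Q1 — fails on output clipping, no output, excess current draw, no DC offset, hot component (predicts DC offset at output, not no DC offset)
(B) ESD-damaged op-amp — output clipping ✓; no output ✓; excess current draw ✓; no DC offset ✓; gain high ✗; hot component ✓; audible hum ✗
(C) reversed diode — output clipping ✗; no output ✗; excess current draw ✗; no DC offset ✓; gain high ✓; hot component ✓; audible hum ✗
(D) blown fuse — output clipping ✓; no output ✗; excess current draw ✗; no DC offset ✓; gain high ✗; hot component ✗; audible hum ✗
(E) shorted bypass capacitor — output clipping ✓; no output ✓; excess current draw ✗; no DC offset ✓; gain high ✓; hot component ✗; audible hum ✗
Every candidate fails on at least one observation.

none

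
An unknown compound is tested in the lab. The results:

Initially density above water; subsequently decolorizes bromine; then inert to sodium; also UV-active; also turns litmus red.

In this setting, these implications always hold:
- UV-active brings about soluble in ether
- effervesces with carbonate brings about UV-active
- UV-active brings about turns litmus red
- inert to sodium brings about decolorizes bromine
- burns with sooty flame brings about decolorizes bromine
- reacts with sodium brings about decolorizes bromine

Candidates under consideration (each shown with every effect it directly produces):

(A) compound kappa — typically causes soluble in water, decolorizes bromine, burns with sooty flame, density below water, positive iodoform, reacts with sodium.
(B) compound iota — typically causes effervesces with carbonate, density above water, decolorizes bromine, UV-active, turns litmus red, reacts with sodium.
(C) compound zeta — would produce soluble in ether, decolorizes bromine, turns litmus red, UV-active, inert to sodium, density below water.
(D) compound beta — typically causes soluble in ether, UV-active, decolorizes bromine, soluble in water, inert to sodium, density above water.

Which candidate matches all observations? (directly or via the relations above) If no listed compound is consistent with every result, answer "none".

Checking each candidate against the observations:
(A) compound kappa — density above water miss; decolorizes bromine match; inert to sodium miss; UV-active miss; turns litmus red miss
(B) compound iota — fails on inert to sodium (predicts reacts with sodium, not inert to sodium)
(C) compound zeta — density above water miss; decolorizes bromine match; inert to sodium match; UV-active match; turns litmus red match
(D) compound beta — accounts for every observation (turns litmus red through UV-active → turns litmus red)
(D) is the only candidate with no mismatches.

D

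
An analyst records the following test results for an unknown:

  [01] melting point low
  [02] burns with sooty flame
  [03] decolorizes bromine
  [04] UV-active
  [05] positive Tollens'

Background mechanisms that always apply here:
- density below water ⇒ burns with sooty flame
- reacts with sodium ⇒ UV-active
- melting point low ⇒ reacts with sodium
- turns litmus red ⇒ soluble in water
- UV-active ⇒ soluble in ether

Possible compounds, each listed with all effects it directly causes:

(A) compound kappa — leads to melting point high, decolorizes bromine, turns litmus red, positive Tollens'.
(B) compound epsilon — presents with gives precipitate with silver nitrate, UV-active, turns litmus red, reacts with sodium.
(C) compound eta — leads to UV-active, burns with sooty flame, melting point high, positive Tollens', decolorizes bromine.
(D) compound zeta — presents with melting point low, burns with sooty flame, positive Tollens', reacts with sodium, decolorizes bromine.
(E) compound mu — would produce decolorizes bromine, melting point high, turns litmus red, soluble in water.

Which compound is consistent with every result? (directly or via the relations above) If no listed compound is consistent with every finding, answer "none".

D

Per-candidate check:
(A) compound kappa — fails on melting point low, burns with sooty flame, UV-active (predicts melting point high, not melting point low)
(B) compound epsilon — melting point low ✗; burns with sooty flame ✗; decolorizes bromine ✗; UV-active ✓; positive Tollens' ✗
(C) compound eta — melting point low ✗; burns with sooty flame ✓; decolorizes bromine ✓; UV-active ✓; positive Tollens' ✓
(D) compound zeta — melting point low ✓; burns with sooty flame ✓; decolorizes bromine ✓; UV-active ✓ (by reacts with sodium → UV-active); positive Tollens' ✓
(E) compound mu — fails on melting point low, burns with sooty flame, UV-active, positive Tollens' (predicts melting point high, not melting point low)
(D) alone accounts for all the evidence.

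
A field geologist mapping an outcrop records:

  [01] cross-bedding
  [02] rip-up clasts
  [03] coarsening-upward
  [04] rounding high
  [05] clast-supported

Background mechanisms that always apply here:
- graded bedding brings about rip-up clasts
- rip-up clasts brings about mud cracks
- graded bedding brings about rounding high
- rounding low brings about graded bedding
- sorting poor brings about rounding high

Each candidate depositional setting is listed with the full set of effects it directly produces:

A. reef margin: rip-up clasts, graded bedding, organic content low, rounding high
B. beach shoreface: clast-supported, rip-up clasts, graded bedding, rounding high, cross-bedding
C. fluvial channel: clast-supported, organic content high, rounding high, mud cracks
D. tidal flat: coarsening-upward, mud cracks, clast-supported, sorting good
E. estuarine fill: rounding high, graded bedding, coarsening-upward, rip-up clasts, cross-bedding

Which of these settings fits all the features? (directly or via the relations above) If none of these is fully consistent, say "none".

none

For each candidate, compare predicted effects to what was observed:
(A) reef margin — does not account for cross-bedding, coarsening-upward, clast-supported
(B) beach shoreface — cross-bedding +; rip-up clasts +; coarsening-upward -; rounding high +; clast-supported +
(C) fluvial channel — does not account for cross-bedding, rip-up clasts, coarsening-upward
(D) tidal flat — cross-bedding -; rip-up clasts -; coarsening-upward +; rounding high -; clast-supported +
(E) estuarine fill — cross-bedding +; rip-up clasts +; coarsening-upward +; rounding high +; clast-supported -
No candidate is consistent with all observations.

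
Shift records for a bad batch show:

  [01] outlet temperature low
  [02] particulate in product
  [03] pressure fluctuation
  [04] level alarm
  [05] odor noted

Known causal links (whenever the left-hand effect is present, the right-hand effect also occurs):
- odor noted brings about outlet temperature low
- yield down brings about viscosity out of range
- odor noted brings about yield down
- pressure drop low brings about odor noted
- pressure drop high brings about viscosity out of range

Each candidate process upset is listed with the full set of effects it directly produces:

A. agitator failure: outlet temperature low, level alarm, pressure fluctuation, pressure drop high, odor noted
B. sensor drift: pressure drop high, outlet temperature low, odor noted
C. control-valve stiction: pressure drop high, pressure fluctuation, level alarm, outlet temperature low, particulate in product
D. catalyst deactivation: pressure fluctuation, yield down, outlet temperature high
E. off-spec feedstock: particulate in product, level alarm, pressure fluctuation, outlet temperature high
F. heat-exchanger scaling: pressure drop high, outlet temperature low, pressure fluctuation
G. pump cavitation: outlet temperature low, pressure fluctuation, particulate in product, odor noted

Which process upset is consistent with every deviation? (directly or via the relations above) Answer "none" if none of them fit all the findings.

none

Checking each candidate against the observations:
(A) agitator failure — outlet temperature low yes; particulate in product NO; pressure fluctuation yes; level alarm yes; odor noted yes
(B) sensor drift — outlet temperature low yes; particulate in product NO; pressure fluctuation NO; level alarm NO; odor noted yes
(C) control-valve stiction — does not account for odor noted
(D) catalyst deactivation — fails on outlet temperature low, particulate in product, level alarm, odor noted (predicts outlet temperature high, not outlet temperature low)
(E) off-spec feedstock — fails on outlet temperature low, odor noted (predicts outlet temperature high, not outlet temperature low)
(F) heat-exchanger scaling — outlet temperature low yes; particulate in product NO; pressure fluctuation yes; level alarm NO; odor noted NO
(G) pump cavitation — outlet temperature low yes; particulate in product yes; pressure fluctuation yes; level alarm NO; odor noted yes
None of the listed candidates fits everything.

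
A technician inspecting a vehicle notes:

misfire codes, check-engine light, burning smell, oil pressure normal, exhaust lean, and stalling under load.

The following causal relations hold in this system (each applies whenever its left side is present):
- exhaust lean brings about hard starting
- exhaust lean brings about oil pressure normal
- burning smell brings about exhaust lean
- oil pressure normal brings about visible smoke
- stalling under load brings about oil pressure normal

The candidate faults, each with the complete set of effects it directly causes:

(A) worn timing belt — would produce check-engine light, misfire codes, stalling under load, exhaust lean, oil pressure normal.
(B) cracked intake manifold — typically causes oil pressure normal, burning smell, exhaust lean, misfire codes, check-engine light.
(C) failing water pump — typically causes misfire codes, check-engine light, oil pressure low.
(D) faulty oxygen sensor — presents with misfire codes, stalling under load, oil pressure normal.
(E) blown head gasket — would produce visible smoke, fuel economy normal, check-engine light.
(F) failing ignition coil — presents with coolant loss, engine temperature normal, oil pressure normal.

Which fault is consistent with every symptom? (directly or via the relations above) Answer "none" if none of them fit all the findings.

Checking each candidate against the observations:
(A) worn timing belt — does not account for burning smell
(B) cracked intake manifold — does not account for stalling under load
(C) failing water pump — fails on burning smell, oil pressure normal, exhaust lean, stalling under load (predicts oil pressure low, not oil pressure normal)
(D) faulty oxygen sensor — misfire codes +; check-engine light -; burning smell -; oil pressure normal +; exhaust lean -; stalling under load +
(E) blown head gasket — misfire codes -; check-engine light +; burning smell -; oil pressure normal -; exhaust lean -; stalling under load -
(F) failing ignition coil — does not account for misfire codes, check-engine light, burning smell, exhaust lean, stalling under load
Every candidate fails on at least one observation.

none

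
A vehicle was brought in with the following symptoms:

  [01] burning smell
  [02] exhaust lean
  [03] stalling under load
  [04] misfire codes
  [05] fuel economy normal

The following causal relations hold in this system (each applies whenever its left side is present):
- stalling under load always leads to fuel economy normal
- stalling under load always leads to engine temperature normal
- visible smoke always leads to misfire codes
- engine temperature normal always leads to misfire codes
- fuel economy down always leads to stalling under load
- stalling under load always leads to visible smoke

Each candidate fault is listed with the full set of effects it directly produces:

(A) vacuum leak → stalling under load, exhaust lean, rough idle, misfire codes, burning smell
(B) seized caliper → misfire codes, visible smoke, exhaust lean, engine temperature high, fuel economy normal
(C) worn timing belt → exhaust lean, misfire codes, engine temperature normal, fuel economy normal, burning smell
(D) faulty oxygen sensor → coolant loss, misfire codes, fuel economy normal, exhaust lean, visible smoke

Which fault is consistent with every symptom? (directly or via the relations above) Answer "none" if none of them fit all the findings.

Per-candidate check:
(A) vacuum leak — accounts for every observation (fuel economy normal by stalling under load → fuel economy normal)
(B) seized caliper — does not account for burning smell, stalling under load
(C) worn timing belt — burning smell +; exhaust lean +; stalling under load -; misfire codes +; fuel economy normal +
(D) faulty oxygen sensor — does not account for burning smell, stalling under load
Only (A) is consistent with every observation.

A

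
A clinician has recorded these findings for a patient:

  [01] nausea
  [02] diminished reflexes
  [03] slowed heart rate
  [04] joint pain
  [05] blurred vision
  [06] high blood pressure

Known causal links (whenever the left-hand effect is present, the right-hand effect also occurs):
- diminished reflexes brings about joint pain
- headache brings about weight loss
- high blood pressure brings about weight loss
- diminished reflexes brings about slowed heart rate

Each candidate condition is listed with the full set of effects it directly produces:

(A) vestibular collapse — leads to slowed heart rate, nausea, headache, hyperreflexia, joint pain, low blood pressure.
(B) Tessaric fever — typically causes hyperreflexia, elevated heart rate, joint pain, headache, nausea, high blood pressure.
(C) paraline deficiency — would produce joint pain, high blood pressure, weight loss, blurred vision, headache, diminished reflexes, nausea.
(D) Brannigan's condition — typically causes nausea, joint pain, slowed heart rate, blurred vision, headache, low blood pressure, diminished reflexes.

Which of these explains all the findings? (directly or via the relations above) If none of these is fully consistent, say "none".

C

Per-candidate check:
(A) vestibular collapse — nausea +; diminished reflexes -; slowed heart rate +; joint pain +; blurred vision -; high blood pressure -
(B) Tessaric fever — fails on diminished reflexes, slowed heart rate, blurred vision (predicts hyperreflexia, not diminished reflexes; predicts elevated heart rate, not slowed heart rate)
(C) paraline deficiency — accounts for every observation (slowed heart rate by diminished reflexes → slowed heart rate)
(D) Brannigan's condition — nausea +; diminished reflexes +; slowed heart rate +; joint pain +; blurred vision +; high blood pressure -
Only (C) is consistent with every observation.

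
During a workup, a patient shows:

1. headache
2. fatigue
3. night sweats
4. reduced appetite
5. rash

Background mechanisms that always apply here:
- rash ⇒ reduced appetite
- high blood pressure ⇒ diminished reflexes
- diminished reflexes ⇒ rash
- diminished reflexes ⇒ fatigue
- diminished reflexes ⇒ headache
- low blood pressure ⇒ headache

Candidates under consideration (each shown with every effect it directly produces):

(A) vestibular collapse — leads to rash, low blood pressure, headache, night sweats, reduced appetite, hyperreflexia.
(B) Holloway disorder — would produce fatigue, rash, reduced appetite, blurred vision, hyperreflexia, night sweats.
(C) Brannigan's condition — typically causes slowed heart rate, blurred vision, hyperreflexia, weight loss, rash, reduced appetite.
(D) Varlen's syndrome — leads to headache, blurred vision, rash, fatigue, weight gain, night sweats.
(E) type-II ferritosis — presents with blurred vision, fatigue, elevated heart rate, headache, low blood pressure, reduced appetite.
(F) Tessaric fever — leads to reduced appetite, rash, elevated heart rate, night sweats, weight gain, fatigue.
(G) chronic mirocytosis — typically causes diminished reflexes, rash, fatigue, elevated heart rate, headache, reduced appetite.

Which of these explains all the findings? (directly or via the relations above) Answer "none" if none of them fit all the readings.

Testing each hypothesis:
(A) vestibular collapse — headache yes; fatigue NO; night sweats yes; reduced appetite yes; rash yes
(B) Holloway disorder — does not account for headache
(C) Brannigan's condition — headache NO; fatigue NO; night sweats NO; reduced appetite yes; rash yes
(D) Varlen's syndrome — accounts for every observation (reduced appetite by rash → reduced appetite)
(E) type-II ferritosis — does not account for night sweats, rash
(F) Tessaric fever — headache NO; fatigue yes; night sweats yes; reduced appetite yes; rash yes
(G) chronic mirocytosis — headache yes; fatigue yes; night sweats NO; reduced appetite yes; rash yes
(D) alone accounts for all the evidence.

D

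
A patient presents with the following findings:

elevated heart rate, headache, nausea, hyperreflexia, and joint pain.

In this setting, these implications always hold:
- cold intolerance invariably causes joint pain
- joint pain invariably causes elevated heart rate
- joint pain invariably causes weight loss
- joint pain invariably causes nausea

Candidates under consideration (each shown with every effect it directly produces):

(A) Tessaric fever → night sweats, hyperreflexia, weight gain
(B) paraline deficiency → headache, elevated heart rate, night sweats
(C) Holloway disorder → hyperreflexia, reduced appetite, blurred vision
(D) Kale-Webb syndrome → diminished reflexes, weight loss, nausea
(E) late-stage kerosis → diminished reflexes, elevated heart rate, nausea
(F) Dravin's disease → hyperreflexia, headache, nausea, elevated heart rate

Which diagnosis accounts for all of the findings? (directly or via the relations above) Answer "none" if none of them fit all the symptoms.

Checking each candidate against the observations:
(A) Tessaric fever — does not account for elevated heart rate, headache, nausea, joint pain
(B) paraline deficiency — elevated heart rate +; headache +; nausea -; hyperreflexia -; joint pain -
(C) Holloway disorder — does not account for elevated heart rate, headache, nausea, joint pain
(D) Kale-Webb syndrome — fails on elevated heart rate, headache, hyperreflexia, joint pain (predicts diminished reflexes, not hyperreflexia)
(E) late-stage kerosis — elevated heart rate +; headache -; nausea +; hyperreflexia -; joint pain -
(F) Dravin's disease — does not account for joint pain
Every candidate fails on at least one observation.

none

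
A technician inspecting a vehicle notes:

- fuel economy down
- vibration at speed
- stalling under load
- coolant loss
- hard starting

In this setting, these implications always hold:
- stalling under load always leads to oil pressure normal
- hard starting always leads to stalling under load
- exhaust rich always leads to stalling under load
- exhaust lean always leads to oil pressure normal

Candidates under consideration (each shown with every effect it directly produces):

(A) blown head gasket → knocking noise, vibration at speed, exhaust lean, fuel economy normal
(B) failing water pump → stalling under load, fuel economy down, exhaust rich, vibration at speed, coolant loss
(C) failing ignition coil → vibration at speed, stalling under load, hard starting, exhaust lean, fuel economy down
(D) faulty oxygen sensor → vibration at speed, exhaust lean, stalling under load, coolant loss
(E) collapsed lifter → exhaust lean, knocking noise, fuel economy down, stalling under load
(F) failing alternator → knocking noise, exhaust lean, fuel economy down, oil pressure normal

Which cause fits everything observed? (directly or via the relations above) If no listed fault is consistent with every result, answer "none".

Checking each candidate against the observations:
(A) blown head gasket — fuel economy down -; vibration at speed +; stalling under load -; coolant loss -; hard starting -
(B) failing water pump — fuel economy down +; vibration at speed +; stalling under load +; coolant loss +; hard starting -
(C) failing ignition coil — fuel economy down +; vibration at speed +; stalling under load +; coolant loss -; hard starting +
(D) faulty oxygen sensor — does not account for fuel economy down, hard starting
(E) collapsed lifter — fuel economy down +; vibration at speed -; stalling under load +; coolant loss -; hard starting -
(F) failing alternator — fuel economy down +; vibration at speed -; stalling under load -; coolant loss -; hard starting -
None of the listed candidates fits everything.

none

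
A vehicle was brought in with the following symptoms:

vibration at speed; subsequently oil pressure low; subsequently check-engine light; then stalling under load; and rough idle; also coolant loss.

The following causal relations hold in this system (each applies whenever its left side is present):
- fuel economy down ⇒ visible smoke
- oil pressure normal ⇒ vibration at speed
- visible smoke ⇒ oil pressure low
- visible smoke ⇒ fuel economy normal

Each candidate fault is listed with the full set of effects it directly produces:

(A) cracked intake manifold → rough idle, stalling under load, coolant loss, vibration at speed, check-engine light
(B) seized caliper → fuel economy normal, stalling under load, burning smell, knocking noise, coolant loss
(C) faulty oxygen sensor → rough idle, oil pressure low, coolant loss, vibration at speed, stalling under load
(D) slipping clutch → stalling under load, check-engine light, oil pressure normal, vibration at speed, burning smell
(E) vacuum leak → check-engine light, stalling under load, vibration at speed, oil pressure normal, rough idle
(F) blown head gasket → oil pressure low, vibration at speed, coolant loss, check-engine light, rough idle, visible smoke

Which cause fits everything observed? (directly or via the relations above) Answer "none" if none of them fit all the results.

Checking each candidate against the observations:
(A) cracked intake manifold — does not account for oil pressure low
(B) seized caliper — vibration at speed miss; oil pressure low miss; check-engine light miss; stalling under load match; rough idle miss; coolant loss match
(C) faulty oxygen sensor — vibration at speed match; oil pressure low match; check-engine light miss; stalling under load match; rough idle match; coolant loss match
(D) slipping clutch — vibration at speed match; oil pressure low miss; check-engine light match; stalling under load match; rough idle miss; coolant loss miss
(E) vacuum leak — vibration at speed match; oil pressure low miss; check-engine light match; stalling under load match; rough idle match; coolant loss miss
(F) blown head gasket — does not account for stalling under load
No candidate is consistent with all observations.

none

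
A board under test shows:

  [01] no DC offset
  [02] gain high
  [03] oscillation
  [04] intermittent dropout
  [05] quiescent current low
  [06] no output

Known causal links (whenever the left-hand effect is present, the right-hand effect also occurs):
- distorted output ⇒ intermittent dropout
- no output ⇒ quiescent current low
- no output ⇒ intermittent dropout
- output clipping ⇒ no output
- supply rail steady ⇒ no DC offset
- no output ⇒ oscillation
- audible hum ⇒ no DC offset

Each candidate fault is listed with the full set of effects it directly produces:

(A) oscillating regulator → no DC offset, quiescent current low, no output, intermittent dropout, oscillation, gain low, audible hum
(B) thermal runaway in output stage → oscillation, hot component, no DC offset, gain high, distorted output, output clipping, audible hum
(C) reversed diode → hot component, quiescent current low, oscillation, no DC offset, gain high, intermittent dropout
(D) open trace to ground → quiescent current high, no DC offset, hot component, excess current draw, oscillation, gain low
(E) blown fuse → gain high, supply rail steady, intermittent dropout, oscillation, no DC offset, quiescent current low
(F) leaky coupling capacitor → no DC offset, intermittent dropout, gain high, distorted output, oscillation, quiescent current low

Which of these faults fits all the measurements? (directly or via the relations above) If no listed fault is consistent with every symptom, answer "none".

Checking each candidate against the observations:
(A) oscillating regulator — no DC offset yes; gain high NO; oscillation yes; intermittent dropout yes; quiescent current low yes; no output yes
(B) thermal runaway in output stage — accounts for every observation (intermittent dropout through distorted output → intermittent dropout)
(C) reversed diode — does not account for no output
(D) open trace to ground — no DC offset yes; gain high NO; oscillation yes; intermittent dropout NO; quiescent current low NO; no output NO
(E) blown fuse — no DC offset yes; gain high yes; oscillation yes; intermittent dropout yes; quiescent current low yes; no output NO
(F) leaky coupling capacitor — no DC offset yes; gain high yes; oscillation yes; intermittent dropout yes; quiescent current low yes; no output NO
(B) alone accounts for all the evidence.

B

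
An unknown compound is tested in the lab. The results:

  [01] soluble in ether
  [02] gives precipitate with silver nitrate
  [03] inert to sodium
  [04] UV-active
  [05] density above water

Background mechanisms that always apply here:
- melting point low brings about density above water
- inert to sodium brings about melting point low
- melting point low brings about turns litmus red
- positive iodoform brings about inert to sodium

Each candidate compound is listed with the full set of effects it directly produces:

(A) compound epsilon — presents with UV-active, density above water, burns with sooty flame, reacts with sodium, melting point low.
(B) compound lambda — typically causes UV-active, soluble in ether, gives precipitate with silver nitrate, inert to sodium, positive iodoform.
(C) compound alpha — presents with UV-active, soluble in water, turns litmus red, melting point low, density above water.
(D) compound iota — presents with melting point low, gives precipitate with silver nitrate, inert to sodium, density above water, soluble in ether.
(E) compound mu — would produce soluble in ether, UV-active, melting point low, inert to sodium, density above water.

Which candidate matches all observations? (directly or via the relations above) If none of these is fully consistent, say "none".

Checking each candidate against the observations:
(A) compound epsilon — fails on soluble in ether, gives precipitate with silver nitrate, inert to sodium (predicts reacts with sodium, not inert to sodium)
(B) compound lambda — soluble in ether +; gives precipitate with silver nitrate +; inert to sodium +; UV-active +; density above water + (via inert to sodium → melting point low → density above water)
(C) compound alpha — does not account for soluble in ether, gives precipitate with silver nitrate, inert to sodium
(D) compound iota — does not account for UV-active
(E) compound mu — does not account for gives precipitate with silver nitrate
(B) alone accounts for all the evidence.

B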